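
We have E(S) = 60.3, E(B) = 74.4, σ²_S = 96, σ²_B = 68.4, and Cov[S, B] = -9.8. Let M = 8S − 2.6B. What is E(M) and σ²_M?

E(M) = 288.96, σ²_M = 7014.064

E(M) = 8·E(S) + (-2.6)·E(B) = 8·60.3 + (-2.6)·74.4 = 288.96.
σ²_M = a²·σ²_S + b²·σ²_B + 2ab·Cov[S, B] with a = 8, b = -2.6.
= 8²·96 + (-2.6)²·68.4 + 2·8·(-2.6)·(-9.8)
= 6144 + 462.384 + 407.68 = 7014.064.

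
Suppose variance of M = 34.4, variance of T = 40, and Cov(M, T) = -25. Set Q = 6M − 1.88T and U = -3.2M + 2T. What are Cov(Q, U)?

By bilinearity, Cov(Q, U) = ac·variance of M + bd·variance of T + (ad+bc)·Cov(M, T), with a=6, b=-1.88, c=-3.2, d=2.
ac·variance of M = 6·(-3.2)·34.4 = -660.48
bd·variance of T = (-1.88)·2·40 = -150.4
(ad+bc)·Cov(M, T) = (18.016)·(-25) = -450.4
Cov(Q, U) = -660.48 + (-150.4) + (-450.4) = -1261.28.

Cov(Q, U) = -1261.28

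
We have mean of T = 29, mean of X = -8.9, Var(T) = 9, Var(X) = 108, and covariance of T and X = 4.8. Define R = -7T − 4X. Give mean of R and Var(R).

mean of R = (-7)·mean of T + (-4)·mean of X = (-7)·29 + (-4)·(-8.9) = -167.4.
Var(R) = a²·Var(T) + b²·Var(X) + 2ab·covariance of T and X with a = -7, b = -4.
= (-7)²·9 + (-4)²·108 + 2·(-7)·(-4)·4.8
= 441 + 1728 + 268.8 = 2437.8.

mean of R = -167.4, Var(R) = 2437.8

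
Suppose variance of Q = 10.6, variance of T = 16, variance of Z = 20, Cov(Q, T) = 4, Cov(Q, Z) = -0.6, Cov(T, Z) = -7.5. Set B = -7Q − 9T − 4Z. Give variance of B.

variance of B = a²·variance of Q + b²·variance of T + c²·variance of Z + 2ab·Cov(Q, T) + 2ac·Cov(Q, Z) + 2bc·Cov(T, Z), with a = -7, b = -9, c = -4.
= 519.4 + 1296 + 320 + 504 + (-33.6) + (-540)
= 2065.8.

variance of B = 2065.8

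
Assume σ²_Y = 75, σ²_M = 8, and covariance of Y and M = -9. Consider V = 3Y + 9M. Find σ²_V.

σ²_V = 837

σ²_V = a²·σ²_Y + b²·σ²_M + 2ab·covariance of Y and M with a = 3, b = 9.
= 3²·75 + 9²·8 + 2·3·9·(-9)
= 675 + 648 + (-486) = 837.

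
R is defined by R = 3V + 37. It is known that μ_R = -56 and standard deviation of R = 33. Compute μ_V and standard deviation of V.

From R = 3V + 37: μ_R = a·μ_V + b, so μ_V = (μ_R − b)/a = (-56 − 37)/3 = -31.
standard deviation of R = |a|·standard deviation of V, so standard deviation of V = 33/|3| = 11.

μ_V = -31, standard deviation of V = 11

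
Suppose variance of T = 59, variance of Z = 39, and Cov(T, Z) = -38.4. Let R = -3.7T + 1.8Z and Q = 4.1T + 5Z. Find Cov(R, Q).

Cov(R, Q) = -117.022

By bilinearity, Cov(R, Q) = ac·variance of T + bd·variance of Z + (ad+bc)·Cov(T, Z), with a=-3.7, b=1.8, c=4.1, d=5.
ac·variance of T = (-3.7)·4.1·59 = -895.03
bd·variance of Z = 1.8·5·39 = 351
(ad+bc)·Cov(T, Z) = (-11.12)·(-38.4) = 427.008
Cov(R, Q) = -895.03 + 351 + 427.008 = -117.022.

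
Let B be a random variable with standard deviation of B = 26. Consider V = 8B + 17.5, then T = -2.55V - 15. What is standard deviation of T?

standard deviation of T = 530.4

standard deviation of V = |8|·26 = 208.
standard deviation of T = |-2.55|·208 = 530.4.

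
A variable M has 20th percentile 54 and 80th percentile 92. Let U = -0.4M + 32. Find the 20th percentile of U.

Since a = -0.4 < 0 the transformation is decreasing, reversing order: the 20th percentile of U corresponds to the 80th percentile of M.
So P_{20}(U) = a·P_{80}(M) + b = (-0.4)·92 + 32 = -4.8.

20th percentile of U = -4.8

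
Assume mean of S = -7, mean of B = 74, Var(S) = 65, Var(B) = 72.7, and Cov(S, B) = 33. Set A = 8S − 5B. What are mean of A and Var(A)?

mean of A = -426, Var(A) = 3337.5

mean of A = 8·mean of S + (-5)·mean of B = 8·(-7) + (-5)·74 = -426.
Var(A) = a²·Var(S) + b²·Var(B) + 2ab·Cov(S, B) with a = 8, b = -5.
= 8²·65 + (-5)²·72.7 + 2·8·(-5)·33
= 4160 + 1817.5 + (-2640) = 3337.5.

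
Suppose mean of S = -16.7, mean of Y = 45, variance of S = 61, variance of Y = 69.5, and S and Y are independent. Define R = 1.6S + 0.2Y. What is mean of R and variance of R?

mean of R = 1.6·mean of S + 0.2·mean of Y = 1.6·(-16.7) + 0.2·45 = -17.72.
variance of R = a²·variance of S + b²·variance of Y + 2ab·Cov(S, Y) with a = 1.6, b = 0.2.
Independence gives Cov(S, Y) = 0.
= 1.6²·61 + 0.2²·69.5 + 2·1.6·0.2·0
= 156.16 + 2.78 + 0 = 158.94.

mean of R = -17.72, variance of R = 158.94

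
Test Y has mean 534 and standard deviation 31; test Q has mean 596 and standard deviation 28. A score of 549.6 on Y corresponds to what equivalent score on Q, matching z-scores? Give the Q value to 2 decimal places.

Q = 610.09

z = (549.6 − 534)/31 ≈ 0.5032.
Q = 596 + z·28 = 596 + (549.6 − 534)·28/31 ≈ 610.09.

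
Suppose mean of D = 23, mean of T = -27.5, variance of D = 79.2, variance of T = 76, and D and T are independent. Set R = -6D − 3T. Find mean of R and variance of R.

mean of R = (-6)·mean of D + (-3)·mean of T = (-6)·23 + (-3)·(-27.5) = -55.5.
variance of R = a²·variance of D + b²·variance of T + 2ab·Cov[D, T] with a = -6, b = -3.
Independence gives Cov[D, T] = 0.
= (-6)²·79.2 + (-3)²·76 + 2·(-6)·(-3)·0
= 2851.2 + 684 + 0 = 3535.2.

mean of R = -55.5, variance of R = 3535.2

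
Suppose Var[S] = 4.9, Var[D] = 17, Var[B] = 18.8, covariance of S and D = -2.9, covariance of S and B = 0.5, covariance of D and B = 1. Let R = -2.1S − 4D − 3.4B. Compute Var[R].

Var[R] = 496.557

Var[R] = a²·Var[S] + b²·Var[D] + c²·Var[B] + 2ab·covariance of S and D + 2ac·covariance of S and B + 2bc·covariance of D and B, with a = -2.1, b = -4, c = -3.4.
= 21.609 + 272 + 217.328 + (-48.72) + 7.14 + 27.2
= 496.557.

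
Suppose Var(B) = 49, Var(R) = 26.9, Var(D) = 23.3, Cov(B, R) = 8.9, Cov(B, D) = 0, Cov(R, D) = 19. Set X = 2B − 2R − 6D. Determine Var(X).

Var(X) = a²·Var(B) + b²·Var(R) + c²·Var(D) + 2ab·Cov(B, R) + 2ac·Cov(B, D) + 2bc·Cov(R, D), with a = 2, b = -2, c = -6.
= 196 + 107.6 + 838.8 + (-71.2) + 0 + 456
= 1527.2.

Var(X) = 1527.2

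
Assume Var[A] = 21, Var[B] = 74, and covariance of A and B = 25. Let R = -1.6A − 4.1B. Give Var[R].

Var[R] = a²·Var[A] + b²·Var[B] + 2ab·covariance of A and B with a = -1.6, b = -4.1.
= (-1.6)²·21 + (-4.1)²·74 + 2·(-1.6)·(-4.1)·25
= 53.76 + 1243.94 + 328 = 1625.7.

Var[R] = 1625.7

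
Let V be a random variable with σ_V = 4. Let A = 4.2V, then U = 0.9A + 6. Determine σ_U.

σ_A = |4.2|·4 = 16.8.
σ_U = |0.9|·16.8 = 15.12.

σ_U = 15.12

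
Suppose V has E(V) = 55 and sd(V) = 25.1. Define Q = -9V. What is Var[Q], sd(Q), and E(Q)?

Var[Q] = 51030.81, sd(Q) = 225.9, E(Q) = -495

Q = -9V is linear with a = -9, b = 0.
Var[V] = 25.1² = 630.01.
Var[Q] = a²·Var[V] = (-9)²·630.01 = 51030.81.
sd(Q) = |a|·sd(V) = |-9|·25.1 = 225.9.
E(Q) = a·E(V) + b = (-9)·55 = -495.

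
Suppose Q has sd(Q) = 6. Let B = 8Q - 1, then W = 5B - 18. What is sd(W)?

sd(W) = 240

sd(B) = |8|·6 = 48.
sd(W) = |5|·48 = 240.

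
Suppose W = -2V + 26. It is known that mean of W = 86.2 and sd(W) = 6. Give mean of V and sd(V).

mean of V = -30.1, sd(V) = 3

From W = -2V + 26: mean of W = a·mean of V + b, so mean of V = (mean of W − b)/a = (86.2 − 26)/(-2) = -30.1.
sd(W) = |a|·sd(V), so sd(V) = 6/|-2| = 3.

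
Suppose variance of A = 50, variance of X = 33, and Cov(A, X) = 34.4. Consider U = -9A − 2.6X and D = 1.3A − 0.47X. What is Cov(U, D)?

Cov(U, D) = -515.434

By bilinearity, Cov(U, D) = ac·variance of A + bd·variance of X + (ad+bc)·Cov(A, X), with a=-9, b=-2.6, c=1.3, d=-0.47.
ac·variance of A = (-9)·1.3·50 = -585
bd·variance of X = (-2.6)·(-0.47)·33 = 40.326
(ad+bc)·Cov(A, X) = (0.85)·34.4 = 29.24
Cov(U, D) = -585 + 40.326 + 29.24 = -515.434.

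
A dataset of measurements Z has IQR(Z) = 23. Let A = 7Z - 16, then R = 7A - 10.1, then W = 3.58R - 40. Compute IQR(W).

IQR(W) = 4034.66

IQR(A) = |7|·23 = 161.
IQR(R) = |7|·161 = 1127.
IQR(W) = |3.58|·1127 = 4034.66.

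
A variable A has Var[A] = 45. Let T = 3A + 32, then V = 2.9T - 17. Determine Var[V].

Var[V] = 3406.05

Var[T] = 3²·45 = 405.
Var[V] = 2.9²·405 = 3406.05.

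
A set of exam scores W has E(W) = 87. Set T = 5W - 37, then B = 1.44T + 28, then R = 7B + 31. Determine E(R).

E(T) = 5·87 + (-37) = 398.
E(B) = 1.44·398 + 28 = 601.12.
E(R) = 7·601.12 + 31 = 4238.84.

E(R) = 4238.84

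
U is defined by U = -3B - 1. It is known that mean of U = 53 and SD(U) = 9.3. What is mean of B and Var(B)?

From U = -3B - 1: mean of U = a·mean of B + b, so mean of B = (mean of U − b)/a = (53 − (-1))/(-3) = -18.
Var(U) = 9.3² = 86.49.
Var(U) = a²·Var(B), so Var(B) = 86.49/(-3)² = 9.61.

mean of B = -18, Var(B) = 9.61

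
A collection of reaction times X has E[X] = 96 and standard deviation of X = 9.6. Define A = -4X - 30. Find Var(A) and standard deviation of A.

Var(A) = 1474.56, standard deviation of A = 38.4

A = -4X - 30 is linear with a = -4, b = -30.
Var(X) = 9.6² = 92.16.
Var(A) = a²·Var(X) = (-4)²·92.16 = 1474.56 (the additive constant -30 does not affect variance).
standard deviation of A = |a|·standard deviation of X = |-4|·9.6 = 38.4.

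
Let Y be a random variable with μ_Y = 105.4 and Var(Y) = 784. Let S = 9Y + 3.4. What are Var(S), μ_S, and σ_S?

Var(S) = 63504, μ_S = 952, σ_S = 252

S = 9Y + 3.4 is linear with a = 9, b = 3.4.
Var(S) = a²·Var(Y) = 9²·784 = 63504 (the additive constant 3.4 does not affect variance).
μ_S = a·μ_Y + b = 9·105.4 + 3.4 = 952.
σ_Y = √784 = 28.
σ_S = |a|·σ_Y = |9|·28 = 252.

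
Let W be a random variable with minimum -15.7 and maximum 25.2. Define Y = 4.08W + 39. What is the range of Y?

Range of W = 25.2 − (-15.7) = 40.9.
Range(Y) = |a|·Range(W) = |4.08|·40.9 = 166.872.

Range(Y) = 166.872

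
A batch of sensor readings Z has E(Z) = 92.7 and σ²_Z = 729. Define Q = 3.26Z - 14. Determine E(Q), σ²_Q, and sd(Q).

Q = 3.26Z - 14 is linear with a = 3.26, b = -14.
E(Q) = a·E(Z) + b = 3.26·92.7 + (-14) = 288.202.
σ²_Q = a²·σ²_Z = 3.26²·729 = 7747.5204 (the additive constant -14 does not affect variance).
sd(Z) = √729 = 27.
sd(Q) = |a|·sd(Z) = |3.26|·27 = 88.02.

E(Q) = 288.202, σ²_Q = 7747.5204, sd(Q) = 88.02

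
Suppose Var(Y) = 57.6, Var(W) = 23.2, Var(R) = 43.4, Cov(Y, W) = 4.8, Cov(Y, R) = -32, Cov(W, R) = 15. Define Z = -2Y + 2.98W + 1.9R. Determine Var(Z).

Var(Z) = a²·Var(Y) + b²·Var(W) + c²·Var(R) + 2ab·Cov(Y, W) + 2ac·Cov(Y, R) + 2bc·Cov(W, R), with a = -2, b = 2.98, c = 1.9.
= 230.4 + 206.02528 + 156.674 + (-57.216) + 243.2 + 169.86
= 948.94328.

Var(Z) = 948.94328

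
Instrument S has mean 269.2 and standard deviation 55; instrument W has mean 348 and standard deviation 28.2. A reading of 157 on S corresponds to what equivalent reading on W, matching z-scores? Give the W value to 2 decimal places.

z = (157 − 269.2)/55 = -2.04.
W = 348 + z·28.2 = 348 + (157 − 269.2)·28.2/55 ≈ 290.47.

W = 290.47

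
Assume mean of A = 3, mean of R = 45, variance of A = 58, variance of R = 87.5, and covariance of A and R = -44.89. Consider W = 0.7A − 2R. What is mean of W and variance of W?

mean of W = -87.9, variance of W = 504.112

mean of W = 0.7·mean of A + (-2)·mean of R = 0.7·3 + (-2)·45 = -87.9.
variance of W = a²·variance of A + b²·variance of R + 2ab·covariance of A and R with a = 0.7, b = -2.
= 0.7²·58 + (-2)²·87.5 + 2·0.7·(-2)·(-44.89)
= 28.42 + 350 + 125.692 = 504.112.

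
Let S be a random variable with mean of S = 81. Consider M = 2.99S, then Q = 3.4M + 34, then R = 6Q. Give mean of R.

mean of M = 2.99·81 = 242.19.
mean of Q = 3.4·242.19 + 34 = 857.446.
mean of R = 6·857.446 = 5144.676.

mean of R = 5144.676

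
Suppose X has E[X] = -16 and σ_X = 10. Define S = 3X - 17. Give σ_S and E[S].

S = 3X - 17 is linear with a = 3, b = -17.
σ_S = |a|·σ_X = |3|·10 = 30.
E[S] = a·E[X] + b = 3·(-16) + (-17) = -65.

σ_S = 30, E[S] = -65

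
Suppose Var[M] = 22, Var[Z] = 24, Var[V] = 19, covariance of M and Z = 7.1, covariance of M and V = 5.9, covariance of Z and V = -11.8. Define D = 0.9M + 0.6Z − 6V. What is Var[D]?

Var[D] = a²·Var[M] + b²·Var[Z] + c²·Var[V] + 2ab·covariance of M and Z + 2ac·covariance of M and V + 2bc·covariance of Z and V, with a = 0.9, b = 0.6, c = -6.
= 17.82 + 8.64 + 684 + 7.668 + (-63.72) + 84.96
= 739.368.

Var[D] = 739.368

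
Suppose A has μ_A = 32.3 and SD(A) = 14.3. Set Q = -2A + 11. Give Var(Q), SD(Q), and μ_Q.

Var(Q) = 817.96, SD(Q) = 28.6, μ_Q = -53.6

Q = -2A + 11 is linear with a = -2, b = 11.
Var(A) = 14.3² = 204.49.
Var(Q) = a²·Var(A) = (-2)²·204.49 = 817.96 (the additive constant 11 does not affect variance).
SD(Q) = |a|·SD(A) = |-2|·14.3 = 28.6.
μ_Q = a·μ_A + b = (-2)·32.3 + 11 = -53.6.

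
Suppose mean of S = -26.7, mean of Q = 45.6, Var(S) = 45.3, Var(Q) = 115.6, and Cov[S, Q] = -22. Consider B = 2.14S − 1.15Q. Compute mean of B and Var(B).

mean of B = 2.14·mean of S + (-1.15)·mean of Q = 2.14·(-26.7) + (-1.15)·45.6 = -109.578.
Var(B) = a²·Var(S) + b²·Var(Q) + 2ab·Cov[S, Q] with a = 2.14, b = -1.15.
= 2.14²·45.3 + (-1.15)²·115.6 + 2·2.14·(-1.15)·(-22)
= 207.45588 + 152.881 + 108.284 = 468.62088.

mean of B = -109.578, Var(B) = 468.62088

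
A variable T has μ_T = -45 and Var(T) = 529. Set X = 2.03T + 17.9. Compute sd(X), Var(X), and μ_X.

X = 2.03T + 17.9 is linear with a = 2.03, b = 17.9.
sd(T) = √529 = 23.
sd(X) = |a|·sd(T) = |2.03|·23 = 46.69.
Var(X) = a²·Var(T) = 2.03²·529 = 2179.9561 (the additive constant 17.9 does not affect variance).
μ_X = a·μ_T + b = 2.03·(-45) + 17.9 = -73.45.

sd(X) = 46.69, Var(X) = 2179.9561, μ_X = -73.45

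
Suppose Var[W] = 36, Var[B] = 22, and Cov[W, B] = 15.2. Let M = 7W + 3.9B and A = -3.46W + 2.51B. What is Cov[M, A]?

By bilinearity, Cov[M, A] = ac·Var[W] + bd·Var[B] + (ad+bc)·Cov[W, B], with a=7, b=3.9, c=-3.46, d=2.51.
ac·Var[W] = 7·(-3.46)·36 = -871.92
bd·Var[B] = 3.9·2.51·22 = 215.358
(ad+bc)·Cov[W, B] = (4.076)·15.2 = 61.9552
Cov[M, A] = -871.92 + 215.358 + 61.9552 = -594.6068.

Cov[M, A] = -594.6068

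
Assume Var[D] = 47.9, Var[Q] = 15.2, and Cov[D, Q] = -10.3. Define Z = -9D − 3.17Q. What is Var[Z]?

Var[Z] = a²·Var[D] + b²·Var[Q] + 2ab·Cov[D, Q] with a = -9, b = -3.17.
= (-9)²·47.9 + (-3.17)²·15.2 + 2·(-9)·(-3.17)·(-10.3)
= 3879.9 + 152.74328 + (-587.718) = 3444.92528.

Var[Z] = 3444.92528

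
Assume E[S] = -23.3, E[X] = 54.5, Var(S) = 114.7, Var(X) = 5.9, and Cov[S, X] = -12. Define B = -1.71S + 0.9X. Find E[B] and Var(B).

E[B] = 88.893, Var(B) = 377.10927

E[B] = (-1.71)·E[S] + 0.9·E[X] = (-1.71)·(-23.3) + 0.9·54.5 = 88.893.
Var(B) = a²·Var(S) + b²·Var(X) + 2ab·Cov[S, X] with a = -1.71, b = 0.9.
= (-1.71)²·114.7 + 0.9²·5.9 + 2·(-1.71)·0.9·(-12)
= 335.39427 + 4.779 + 36.936 = 377.10927.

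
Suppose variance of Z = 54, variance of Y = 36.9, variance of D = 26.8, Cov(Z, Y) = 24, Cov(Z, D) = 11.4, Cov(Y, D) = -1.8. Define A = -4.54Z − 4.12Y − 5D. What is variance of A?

variance of A = 3750.61216

variance of A = a²·variance of Z + b²·variance of Y + c²·variance of D + 2ab·Cov(Z, Y) + 2ac·Cov(Z, D) + 2bc·Cov(Y, D), with a = -4.54, b = -4.12, c = -5.
= 1113.0264 + 626.35536 + 670 + 897.8304 + 517.56 + (-74.16)
= 3750.61216.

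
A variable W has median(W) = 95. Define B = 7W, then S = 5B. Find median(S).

median(B) = 7·95 = 665.
median(S) = 5·665 = 3325.

median(S) = 3325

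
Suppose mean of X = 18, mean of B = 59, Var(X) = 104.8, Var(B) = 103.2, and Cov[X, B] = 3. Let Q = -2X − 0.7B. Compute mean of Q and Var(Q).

mean of Q = -77.3, Var(Q) = 478.168

mean of Q = (-2)·mean of X + (-0.7)·mean of B = (-2)·18 + (-0.7)·59 = -77.3.
Var(Q) = a²·Var(X) + b²·Var(B) + 2ab·Cov[X, B] with a = -2, b = -0.7.
= (-2)²·104.8 + (-0.7)²·103.2 + 2·(-2)·(-0.7)·3
= 419.2 + 50.568 + 8.4 = 478.168.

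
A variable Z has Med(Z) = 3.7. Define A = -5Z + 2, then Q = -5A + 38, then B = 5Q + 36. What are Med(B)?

Med(B) = 638.5

Med(A) = (-5)·3.7 + 2 = -16.5.
Med(Q) = (-5)·(-16.5) + 38 = 120.5.
Med(B) = 5·120.5 + 36 = 638.5.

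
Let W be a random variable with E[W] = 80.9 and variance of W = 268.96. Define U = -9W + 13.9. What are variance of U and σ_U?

U = -9W + 13.9 is linear with a = -9, b = 13.9.
variance of U = a²·variance of W = (-9)²·268.96 = 21785.76 (the additive constant 13.9 does not affect variance).
σ_W = √268.96 = 16.4.
σ_U = |a|·σ_W = |-9|·16.4 = 147.6.

variance of U = 21785.76, σ_U = 147.6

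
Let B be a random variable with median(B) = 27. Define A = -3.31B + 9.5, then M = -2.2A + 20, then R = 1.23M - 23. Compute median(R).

median(A) = (-3.31)·27 + 9.5 = -79.87.
median(M) = (-2.2)·(-79.87) + 20 = 195.714.
median(R) = 1.23·195.714 + (-23) = 217.72822.

median(R) = 217.72822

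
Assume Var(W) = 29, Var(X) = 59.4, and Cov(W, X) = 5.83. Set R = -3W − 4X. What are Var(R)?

Var(R) = 1351.32

Var(R) = a²·Var(W) + b²·Var(X) + 2ab·Cov(W, X) with a = -3, b = -4.
= (-3)²·29 + (-4)²·59.4 + 2·(-3)·(-4)·5.83
= 261 + 950.4 + 139.92 = 1351.32.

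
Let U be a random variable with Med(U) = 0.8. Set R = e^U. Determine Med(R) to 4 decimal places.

Med(R) = 2.2255

e^U is monotone on this domain, so Med(R) = exp(0.8) ≈ 2.2255.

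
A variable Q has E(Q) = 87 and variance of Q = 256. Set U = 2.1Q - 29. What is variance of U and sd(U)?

U = 2.1Q - 29 is linear with a = 2.1, b = -29.
variance of U = a²·variance of Q = 2.1²·256 = 1128.96 (the additive constant -29 does not affect variance).
sd(Q) = √256 = 16.
sd(U) = |a|·sd(Q) = |2.1|·16 = 33.6.

variance of U = 1128.96, sd(U) = 33.6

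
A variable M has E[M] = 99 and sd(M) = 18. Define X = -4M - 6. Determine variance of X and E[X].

variance of X = 5184, E[X] = -402

X = -4M - 6 is linear with a = -4, b = -6.
variance of M = 18² = 324.
variance of X = a²·variance of M = (-4)²·324 = 5184 (the additive constant -6 does not affect variance).
E[X] = a·E[M] + b = (-4)·99 + (-6) = -402.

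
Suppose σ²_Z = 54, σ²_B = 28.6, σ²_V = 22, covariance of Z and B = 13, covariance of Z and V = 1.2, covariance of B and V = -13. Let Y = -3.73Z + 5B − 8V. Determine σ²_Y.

σ²_Y = 3501.0126

σ²_Y = a²·σ²_Z + b²·σ²_B + c²·σ²_V + 2ab·covariance of Z and B + 2ac·covariance of Z and V + 2bc·covariance of B and V, with a = -3.73, b = 5, c = -8.
= 751.2966 + 715 + 1408 + (-484.9) + 71.616 + 1040
= 3501.0126.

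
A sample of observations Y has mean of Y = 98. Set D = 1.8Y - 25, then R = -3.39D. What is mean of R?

mean of R = -513.246

mean of D = 1.8·98 + (-25) = 151.4.
mean of R = (-3.39)·151.4 = -513.246.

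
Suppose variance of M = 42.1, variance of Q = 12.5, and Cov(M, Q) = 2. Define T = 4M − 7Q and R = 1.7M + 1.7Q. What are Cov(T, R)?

Cov(T, R) = 127.33

By bilinearity, Cov(T, R) = ac·variance of M + bd·variance of Q + (ad+bc)·Cov(M, Q), with a=4, b=-7, c=1.7, d=1.7.
ac·variance of M = 4·1.7·42.1 = 286.28
bd·variance of Q = (-7)·1.7·12.5 = -148.75
(ad+bc)·Cov(M, Q) = (-5.1)·2 = -10.2
Cov(T, R) = 286.28 + (-148.75) + (-10.2) = 127.33.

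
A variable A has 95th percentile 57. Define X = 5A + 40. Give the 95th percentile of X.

Since a = 5 > 0 the transformation is increasing, so the 95th percentile of X = a·(P_{95} of A) + b = 5·57 + 40 = 325.

95th percentile of X = 325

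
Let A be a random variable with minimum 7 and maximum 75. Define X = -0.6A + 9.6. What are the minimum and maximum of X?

a = -0.6 < 0, so order reverses: min(X) = a·max(A)+b = (-0.6)·75 + 9.6 = -35.4; max(X) = a·min(A)+b = (-0.6)·7 + 9.6 = 5.4.

min(X) = -35.4, max(X) = 5.4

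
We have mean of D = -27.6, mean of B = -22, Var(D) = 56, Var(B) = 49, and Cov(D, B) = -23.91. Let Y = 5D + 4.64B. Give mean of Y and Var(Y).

mean of Y = 5·mean of D + 4.64·mean of B = 5·(-27.6) + 4.64·(-22) = -240.08.
Var(Y) = a²·Var(D) + b²·Var(B) + 2ab·Cov(D, B) with a = 5, b = 4.64.
= 5²·56 + 4.64²·49 + 2·5·4.64·(-23.91)
= 1400 + 1054.9504 + (-1109.424) = 1345.5264.

mean of Y = -240.08, Var(Y) = 1345.5264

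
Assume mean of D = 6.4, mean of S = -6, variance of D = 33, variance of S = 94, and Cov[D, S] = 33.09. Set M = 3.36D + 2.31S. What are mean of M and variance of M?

mean of M = 3.36·mean of D + 2.31·mean of S = 3.36·6.4 + 2.31·(-6) = 7.644.
variance of M = a²·variance of D + b²·variance of S + 2ab·Cov[D, S] with a = 3.36, b = 2.31.
= 3.36²·33 + 2.31²·94 + 2·3.36·2.31·33.09
= 372.5568 + 501.5934 + 513.662688 = 1387.812888.

mean of M = 7.644, variance of M = 1387.812888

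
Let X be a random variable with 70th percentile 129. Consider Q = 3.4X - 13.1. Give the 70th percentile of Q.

Since a = 3.4 > 0 the transformation is increasing, so the 70th percentile of Q = a·(P_{70} of X) + b = 3.4·129 + (-13.1) = 425.5.

70th percentile of Q = 425.5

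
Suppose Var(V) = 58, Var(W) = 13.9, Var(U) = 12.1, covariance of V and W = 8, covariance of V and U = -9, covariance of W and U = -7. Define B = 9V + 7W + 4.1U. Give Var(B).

Var(B) = 5524.501

Var(B) = a²·Var(V) + b²·Var(W) + c²·Var(U) + 2ab·covariance of V and W + 2ac·covariance of V and U + 2bc·covariance of W and U, with a = 9, b = 7, c = 4.1.
= 4698 + 681.1 + 203.401 + 1008 + (-664.2) + (-401.8)
= 5524.501.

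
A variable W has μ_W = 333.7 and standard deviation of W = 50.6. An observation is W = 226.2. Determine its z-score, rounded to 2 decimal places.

z = -2.12

z = (W − μ_W) / standard deviation of W = (226.2 − 333.7) / 50.6 ≈ -2.12.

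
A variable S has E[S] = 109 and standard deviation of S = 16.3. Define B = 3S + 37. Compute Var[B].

B = 3S + 37 is linear with a = 3, b = 37.
Var[S] = 16.3² = 265.69.
Var[B] = a²·Var[S] = 3²·265.69 = 2391.21 (the additive constant 37 does not affect variance).

Var[B] = 2391.21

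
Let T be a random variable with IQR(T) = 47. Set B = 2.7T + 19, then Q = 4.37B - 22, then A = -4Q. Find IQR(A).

IQR(B) = |2.7|·47 = 126.9.
IQR(Q) = |4.37|·126.9 = 554.553.
IQR(A) = |-4|·554.553 = 2218.212.

IQR(A) = 2218.212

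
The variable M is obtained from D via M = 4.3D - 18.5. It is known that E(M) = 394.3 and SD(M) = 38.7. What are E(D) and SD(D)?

E(D) = 96, SD(D) = 9

From M = 4.3D - 18.5: E(M) = a·E(D) + b, so E(D) = (E(M) − b)/a = (394.3 − (-18.5))/4.3 = 96.
SD(M) = |a|·SD(D), so SD(D) = 38.7/|4.3| = 9.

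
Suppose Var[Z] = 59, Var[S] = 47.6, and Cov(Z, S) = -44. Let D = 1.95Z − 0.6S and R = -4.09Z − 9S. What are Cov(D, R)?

Cov(D, R) = 450.7095

By bilinearity, Cov(D, R) = ac·Var[Z] + bd·Var[S] + (ad+bc)·Cov(Z, S), with a=1.95, b=-0.6, c=-4.09, d=-9.
ac·Var[Z] = 1.95·(-4.09)·59 = -470.5545
bd·Var[S] = (-0.6)·(-9)·47.6 = 257.04
(ad+bc)·Cov(Z, S) = (-15.096)·(-44) = 664.224
Cov(D, R) = -470.5545 + 257.04 + 664.224 = 450.7095.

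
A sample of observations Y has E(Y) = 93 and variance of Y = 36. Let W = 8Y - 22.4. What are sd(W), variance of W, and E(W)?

sd(W) = 48, variance of W = 2304, E(W) = 721.6

W = 8Y - 22.4 is linear with a = 8, b = -22.4.
sd(Y) = √36 = 6.
sd(W) = |a|·sd(Y) = |8|·6 = 48.
variance of W = a²·variance of Y = 8²·36 = 2304 (the additive constant -22.4 does not affect variance).
E(W) = a·E(Y) + b = 8·93 + (-22.4) = 721.6.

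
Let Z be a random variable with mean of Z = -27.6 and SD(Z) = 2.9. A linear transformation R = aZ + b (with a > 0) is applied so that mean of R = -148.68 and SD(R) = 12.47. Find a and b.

a = 4.3, b = -30

SD(R) = a·SD(Z) (a > 0), so a = 12.47/2.9 = 4.3.
mean of R = a·mean of Z + b, so b = -148.68 − 4.3·(-27.6) = -30.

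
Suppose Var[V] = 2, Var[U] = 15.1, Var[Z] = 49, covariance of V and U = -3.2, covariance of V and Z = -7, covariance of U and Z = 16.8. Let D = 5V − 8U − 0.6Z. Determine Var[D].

Var[D] = a²·Var[V] + b²·Var[U] + c²·Var[Z] + 2ab·covariance of V and U + 2ac·covariance of V and Z + 2bc·covariance of U and Z, with a = 5, b = -8, c = -0.6.
= 50 + 966.4 + 17.64 + 256 + 42 + 161.28
= 1493.32.

Var[D] = 1493.32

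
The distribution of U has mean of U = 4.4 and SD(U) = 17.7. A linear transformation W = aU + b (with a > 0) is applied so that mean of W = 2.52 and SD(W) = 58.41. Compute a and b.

a = 3.3, b = -12

SD(W) = a·SD(U) (a > 0), so a = 58.41/17.7 = 3.3.
mean of W = a·mean of U + b, so b = 2.52 − 3.3·4.4 = -12.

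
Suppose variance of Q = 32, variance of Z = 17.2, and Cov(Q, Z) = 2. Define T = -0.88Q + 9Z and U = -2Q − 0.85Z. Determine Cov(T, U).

By bilinearity, Cov(T, U) = ac·variance of Q + bd·variance of Z + (ad+bc)·Cov(Q, Z), with a=-0.88, b=9, c=-2, d=-0.85.
ac·variance of Q = (-0.88)·(-2)·32 = 56.32
bd·variance of Z = 9·(-0.85)·17.2 = -131.58
(ad+bc)·Cov(Q, Z) = (-17.252)·2 = -34.504
Cov(T, U) = 56.32 + (-131.58) + (-34.504) = -109.764.

Cov(T, U) = -109.764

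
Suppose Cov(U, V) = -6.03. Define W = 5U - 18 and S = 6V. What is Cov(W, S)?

Cov(W, S) = -180.9

Cov(W, S) = a·c·Cov(U, V) = 5·6·(-6.03) = -180.9. Additive constants drop out.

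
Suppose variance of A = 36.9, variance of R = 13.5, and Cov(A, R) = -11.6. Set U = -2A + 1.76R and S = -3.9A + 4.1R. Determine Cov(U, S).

By bilinearity, Cov(U, S) = ac·variance of A + bd·variance of R + (ad+bc)·Cov(A, R), with a=-2, b=1.76, c=-3.9, d=4.1.
ac·variance of A = (-2)·(-3.9)·36.9 = 287.82
bd·variance of R = 1.76·4.1·13.5 = 97.416
(ad+bc)·Cov(A, R) = (-15.064)·(-11.6) = 174.7424
Cov(U, S) = 287.82 + 97.416 + 174.7424 = 559.9784.

Cov(U, S) = 559.9784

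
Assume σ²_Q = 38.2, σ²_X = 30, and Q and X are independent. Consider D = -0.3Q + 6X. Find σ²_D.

σ²_D = 1083.438

σ²_D = a²·σ²_Q + b²·σ²_X + 2ab·Cov(Q, X) with a = -0.3, b = 6.
Independence gives Cov(Q, X) = 0.
= (-0.3)²·38.2 + 6²·30 + 2·(-0.3)·6·0
= 3.438 + 1080 + 0 = 1083.438.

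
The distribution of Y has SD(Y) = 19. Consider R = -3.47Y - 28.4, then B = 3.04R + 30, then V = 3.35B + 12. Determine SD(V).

SD(V) = 671.43112

SD(R) = |-3.47|·19 = 65.93.
SD(B) = |3.04|·65.93 = 200.4272.
SD(V) = |3.35|·200.4272 = 671.43112.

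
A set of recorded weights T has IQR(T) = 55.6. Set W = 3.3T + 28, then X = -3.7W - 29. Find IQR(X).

IQR(X) = 678.876

IQR(W) = |3.3|·55.6 = 183.48.
IQR(X) = |-3.7|·183.48 = 678.876.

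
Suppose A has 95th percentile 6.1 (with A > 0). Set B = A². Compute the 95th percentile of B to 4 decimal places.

95th percentile of B = 37.21

A² is increasing, so P_{95}(B) = g(P_{95}(A)) = 37.21.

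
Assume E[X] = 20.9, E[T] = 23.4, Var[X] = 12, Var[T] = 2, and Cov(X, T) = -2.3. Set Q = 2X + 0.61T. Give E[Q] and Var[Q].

E[Q] = 2·E[X] + 0.61·E[T] = 2·20.9 + 0.61·23.4 = 56.074.
Var[Q] = a²·Var[X] + b²·Var[T] + 2ab·Cov(X, T) with a = 2, b = 0.61.
= 2²·12 + 0.61²·2 + 2·2·0.61·(-2.3)
= 48 + 0.7442 + (-5.612) = 43.1322.

E[Q] = 56.074, Var[Q] = 43.1322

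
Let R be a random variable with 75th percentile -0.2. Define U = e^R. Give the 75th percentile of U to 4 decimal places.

e^R is increasing, so P_{75}(U) = g(P_{75}(R)) ≈ 0.8187.

75th percentile of U = 0.8187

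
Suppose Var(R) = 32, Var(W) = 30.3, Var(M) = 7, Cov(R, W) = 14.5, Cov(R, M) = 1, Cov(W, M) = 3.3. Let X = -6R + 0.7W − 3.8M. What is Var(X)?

Var(X) = 1174.171

Var(X) = a²·Var(R) + b²·Var(W) + c²·Var(M) + 2ab·Cov(R, W) + 2ac·Cov(R, M) + 2bc·Cov(W, M), with a = -6, b = 0.7, c = -3.8.
= 1152 + 14.847 + 101.08 + (-121.8) + 45.6 + (-17.556)
= 1174.171.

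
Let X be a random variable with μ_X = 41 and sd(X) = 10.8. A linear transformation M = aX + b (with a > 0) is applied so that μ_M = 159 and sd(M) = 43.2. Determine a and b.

sd(M) = a·sd(X) (a > 0), so a = 43.2/10.8 = 4.
μ_M = a·μ_X + b, so b = 159 − 4·41 = -5.

a = 4, b = -5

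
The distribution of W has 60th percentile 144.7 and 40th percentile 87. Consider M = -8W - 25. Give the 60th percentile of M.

Since a = -8 < 0 the transformation is decreasing, reversing order: the 60th percentile of M corresponds to the 40th percentile of W.
So P_{60}(M) = a·P_{40}(W) + b = (-8)·87 + (-25) = -721.

60th percentile of M = -721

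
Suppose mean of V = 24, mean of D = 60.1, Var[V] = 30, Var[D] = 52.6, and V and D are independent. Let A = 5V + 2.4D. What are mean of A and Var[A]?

mean of A = 5·mean of V + 2.4·mean of D = 5·24 + 2.4·60.1 = 264.24.
Var[A] = a²·Var[V] + b²·Var[D] + 2ab·covariance of V and D with a = 5, b = 2.4.
Independence gives covariance of V and D = 0.
= 5²·30 + 2.4²·52.6 + 2·5·2.4·0
= 750 + 302.976 + 0 = 1052.976.

mean of A = 264.24, Var[A] = 1052.976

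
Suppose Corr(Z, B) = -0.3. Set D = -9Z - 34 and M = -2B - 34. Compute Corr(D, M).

Linear rescalings preserve correlation up to sign; here the slopes -9 and -2 have the same sign, so Corr(D, M) = Corr(Z, B) = -0.3.

Corr(D, M) = -0.3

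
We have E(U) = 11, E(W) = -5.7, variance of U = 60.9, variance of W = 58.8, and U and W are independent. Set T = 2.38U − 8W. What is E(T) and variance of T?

E(T) = 2.38·E(U) + (-8)·E(W) = 2.38·11 + (-8)·(-5.7) = 71.78.
variance of T = a²·variance of U + b²·variance of W + 2ab·Cov[U, W] with a = 2.38, b = -8.
Independence gives Cov[U, W] = 0.
= 2.38²·60.9 + (-8)²·58.8 + 2·2.38·(-8)·0
= 344.96196 + 3763.2 + 0 = 4108.16196.

E(T) = 71.78, variance of T = 4108.16196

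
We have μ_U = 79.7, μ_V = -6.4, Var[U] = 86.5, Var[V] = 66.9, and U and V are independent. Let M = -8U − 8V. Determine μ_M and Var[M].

μ_M = (-8)·μ_U + (-8)·μ_V = (-8)·79.7 + (-8)·(-6.4) = -586.4.
Var[M] = a²·Var[U] + b²·Var[V] + 2ab·covariance of U and V with a = -8, b = -8.
Independence gives covariance of U and V = 0.
= (-8)²·86.5 + (-8)²·66.9 + 2·(-8)·(-8)·0
= 5536 + 4281.6 + 0 = 9817.6.

μ_M = -586.4, Var[M] = 9817.6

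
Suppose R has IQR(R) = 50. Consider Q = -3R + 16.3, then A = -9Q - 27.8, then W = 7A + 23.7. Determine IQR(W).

IQR(W) = 9450

IQR(Q) = |-3|·50 = 150.
IQR(A) = |-9|·150 = 1350.
IQR(W) = |7|·1350 = 9450.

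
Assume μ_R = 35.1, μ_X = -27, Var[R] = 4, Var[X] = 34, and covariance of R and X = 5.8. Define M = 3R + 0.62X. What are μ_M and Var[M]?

μ_M = 88.56, Var[M] = 70.6456

μ_M = 3·μ_R + 0.62·μ_X = 3·35.1 + 0.62·(-27) = 88.56.
Var[M] = a²·Var[R] + b²·Var[X] + 2ab·covariance of R and X with a = 3, b = 0.62.
= 3²·4 + 0.62²·34 + 2·3·0.62·5.8
= 36 + 13.0696 + 21.576 = 70.6456.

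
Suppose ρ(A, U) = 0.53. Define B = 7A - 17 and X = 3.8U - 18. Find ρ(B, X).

Linear rescalings preserve correlation up to sign; here the slopes 7 and 3.8 have the same sign, so ρ(B, X) = ρ(A, U) = 0.53.

ρ(B, X) = 0.53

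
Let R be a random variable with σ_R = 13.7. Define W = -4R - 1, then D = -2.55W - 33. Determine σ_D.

σ_D = 139.74

σ_W = |-4|·13.7 = 54.8.
σ_D = |-2.55|·54.8 = 139.74.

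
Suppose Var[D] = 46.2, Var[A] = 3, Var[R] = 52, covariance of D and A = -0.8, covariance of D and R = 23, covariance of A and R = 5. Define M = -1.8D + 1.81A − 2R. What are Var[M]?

Var[M] = a²·Var[D] + b²·Var[A] + c²·Var[R] + 2ab·covariance of D and A + 2ac·covariance of D and R + 2bc·covariance of A and R, with a = -1.8, b = 1.81, c = -2.
= 149.688 + 9.8283 + 208 + 5.2128 + 165.6 + (-36.2)
= 502.1291.

Var[M] = 502.1291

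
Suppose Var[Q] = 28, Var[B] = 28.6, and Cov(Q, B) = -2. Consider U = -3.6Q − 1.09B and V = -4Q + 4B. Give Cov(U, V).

By bilinearity, Cov(U, V) = ac·Var[Q] + bd·Var[B] + (ad+bc)·Cov(Q, B), with a=-3.6, b=-1.09, c=-4, d=4.
ac·Var[Q] = (-3.6)·(-4)·28 = 403.2
bd·Var[B] = (-1.09)·4·28.6 = -124.696
(ad+bc)·Cov(Q, B) = (-10.04)·(-2) = 20.08
Cov(U, V) = 403.2 + (-124.696) + 20.08 = 298.584.

Cov(U, V) = 298.584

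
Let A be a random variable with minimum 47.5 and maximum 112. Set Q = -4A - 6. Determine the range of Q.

Range of A = 112 − 47.5 = 64.5.
Range(Q) = |a|·Range(A) = |-4|·64.5 = 258.

Range(Q) = 258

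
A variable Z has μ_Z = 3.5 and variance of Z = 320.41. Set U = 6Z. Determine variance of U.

variance of U = 11534.76

U = 6Z is linear with a = 6, b = 0.
variance of U = a²·variance of Z = 6²·320.41 = 11534.76.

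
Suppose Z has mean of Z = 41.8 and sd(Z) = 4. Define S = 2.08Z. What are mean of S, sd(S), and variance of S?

mean of S = 86.944, sd(S) = 8.32, variance of S = 69.2224

S = 2.08Z is linear with a = 2.08, b = 0.
mean of S = a·mean of Z + b = 2.08·41.8 = 86.944.
sd(S) = |a|·sd(Z) = |2.08|·4 = 8.32.
variance of Z = 4² = 16.
variance of S = a²·variance of Z = 2.08²·16 = 69.2224.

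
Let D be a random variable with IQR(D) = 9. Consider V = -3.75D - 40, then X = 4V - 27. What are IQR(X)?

IQR(V) = |-3.75|·9 = 33.75.
IQR(X) = |4|·33.75 = 135.

IQR(X) = 135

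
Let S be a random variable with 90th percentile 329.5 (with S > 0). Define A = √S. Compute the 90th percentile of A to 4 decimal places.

90th percentile of A = 18.1521

√S is increasing, so P_{90}(A) = g(P_{90}(S)) ≈ 18.1521.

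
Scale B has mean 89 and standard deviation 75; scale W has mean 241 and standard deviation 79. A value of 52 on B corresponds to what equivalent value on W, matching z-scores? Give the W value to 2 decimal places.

z = (52 − 89)/75 ≈ -0.4933.
W = 241 + z·79 = 241 + (52 − 89)·79/75 ≈ 202.03.

W = 202.03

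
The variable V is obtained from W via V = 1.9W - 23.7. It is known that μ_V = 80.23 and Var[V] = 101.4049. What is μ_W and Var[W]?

From V = 1.9W - 23.7: μ_V = a·μ_W + b, so μ_W = (μ_V − b)/a = (80.23 − (-23.7))/1.9 = 54.7.
Var[V] = a²·Var[W], so Var[W] = 101.4049/1.9² = 28.09.

μ_W = 54.7, Var[W] = 28.09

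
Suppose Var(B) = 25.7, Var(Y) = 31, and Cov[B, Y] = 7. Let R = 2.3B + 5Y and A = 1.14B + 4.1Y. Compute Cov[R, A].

Cov[R, A] = 808.7954

By bilinearity, Cov[R, A] = ac·Var(B) + bd·Var(Y) + (ad+bc)·Cov[B, Y], with a=2.3, b=5, c=1.14, d=4.1.
ac·Var(B) = 2.3·1.14·25.7 = 67.3854
bd·Var(Y) = 5·4.1·31 = 635.5
(ad+bc)·Cov[B, Y] = (15.13)·7 = 105.91
Cov[R, A] = 67.3854 + 635.5 + 105.91 = 808.7954.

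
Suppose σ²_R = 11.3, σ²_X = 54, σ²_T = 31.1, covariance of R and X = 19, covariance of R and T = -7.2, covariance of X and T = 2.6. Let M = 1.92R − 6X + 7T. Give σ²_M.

σ²_M = a²·σ²_R + b²·σ²_X + c²·σ²_T + 2ab·covariance of R and X + 2ac·covariance of R and T + 2bc·covariance of X and T, with a = 1.92, b = -6, c = 7.
= 41.65632 + 1944 + 1523.9 + (-437.76) + (-193.536) + (-218.4)
= 2659.86032.

σ²_M = 2659.86032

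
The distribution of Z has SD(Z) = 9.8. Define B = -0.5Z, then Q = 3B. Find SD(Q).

SD(Q) = 14.7

SD(B) = |-0.5|·9.8 = 4.9.
SD(Q) = |3|·4.9 = 14.7.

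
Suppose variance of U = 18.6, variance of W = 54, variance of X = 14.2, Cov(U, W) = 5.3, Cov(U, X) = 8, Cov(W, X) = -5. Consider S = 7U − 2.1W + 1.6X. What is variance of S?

variance of S = a²·variance of U + b²·variance of W + c²·variance of X + 2ab·Cov(U, W) + 2ac·Cov(U, X) + 2bc·Cov(W, X), with a = 7, b = -2.1, c = 1.6.
= 911.4 + 238.14 + 36.352 + (-155.82) + 179.2 + 33.6
= 1242.872.

variance of S = 1242.872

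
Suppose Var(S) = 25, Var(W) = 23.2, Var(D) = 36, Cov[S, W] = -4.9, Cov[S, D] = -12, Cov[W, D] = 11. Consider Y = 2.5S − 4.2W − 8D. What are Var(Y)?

Var(Y) = a²·Var(S) + b²·Var(W) + c²·Var(D) + 2ab·Cov[S, W] + 2ac·Cov[S, D] + 2bc·Cov[W, D], with a = 2.5, b = -4.2, c = -8.
= 156.25 + 409.248 + 2304 + 102.9 + 480 + 739.2
= 4191.598.

Var(Y) = 4191.598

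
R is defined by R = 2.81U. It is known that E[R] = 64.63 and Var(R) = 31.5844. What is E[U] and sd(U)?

From R = 2.81U: E[R] = a·E[U] + b, so E[U] = (E[R] − b)/a = (64.63 − 0)/2.81 = 23.
sd(R) = √31.5844 = 5.62.
sd(R) = |a|·sd(U), so sd(U) = 5.62/|2.81| = 2.

E[U] = 23, sd(U) = 2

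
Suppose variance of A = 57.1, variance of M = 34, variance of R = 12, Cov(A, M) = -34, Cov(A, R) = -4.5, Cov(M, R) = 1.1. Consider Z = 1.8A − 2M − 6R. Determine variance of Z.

variance of Z = 1121.404

variance of Z = a²·variance of A + b²·variance of M + c²·variance of R + 2ab·Cov(A, M) + 2ac·Cov(A, R) + 2bc·Cov(M, R), with a = 1.8, b = -2, c = -6.
= 185.004 + 136 + 432 + 244.8 + 97.2 + 26.4
= 1121.404.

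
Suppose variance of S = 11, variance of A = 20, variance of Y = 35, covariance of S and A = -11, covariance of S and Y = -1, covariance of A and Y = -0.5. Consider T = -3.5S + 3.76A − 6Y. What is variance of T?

variance of T = a²·variance of S + b²·variance of A + c²·variance of Y + 2ab·covariance of S and A + 2ac·covariance of S and Y + 2bc·covariance of A and Y, with a = -3.5, b = 3.76, c = -6.
= 134.75 + 282.752 + 1260 + 289.52 + (-42) + 22.56
= 1947.582.

variance of T = 1947.582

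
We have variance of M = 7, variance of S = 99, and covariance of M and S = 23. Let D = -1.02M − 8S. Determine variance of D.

variance of D = 6718.6428

variance of D = a²·variance of M + b²·variance of S + 2ab·covariance of M and S with a = -1.02, b = -8.
= (-1.02)²·7 + (-8)²·99 + 2·(-1.02)·(-8)·23
= 7.2828 + 6336 + 375.36 = 6718.6428.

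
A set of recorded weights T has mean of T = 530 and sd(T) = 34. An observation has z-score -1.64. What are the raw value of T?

T = 474.24

T = mean of T + z·sd(T) = 530 + (-1.64)·34 = 474.24.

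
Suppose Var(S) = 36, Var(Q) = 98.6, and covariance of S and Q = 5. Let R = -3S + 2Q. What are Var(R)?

Var(R) = a²·Var(S) + b²·Var(Q) + 2ab·covariance of S and Q with a = -3, b = 2.
= (-3)²·36 + 2²·98.6 + 2·(-3)·2·5
= 324 + 394.4 + (-60) = 658.4.

Var(R) = 658.4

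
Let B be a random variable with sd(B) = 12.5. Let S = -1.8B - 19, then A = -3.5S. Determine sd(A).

sd(A) = 78.75

sd(S) = |-1.8|·12.5 = 22.5.
sd(A) = |-3.5|·22.5 = 78.75.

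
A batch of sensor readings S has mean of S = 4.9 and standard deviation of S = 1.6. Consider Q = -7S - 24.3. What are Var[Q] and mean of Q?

Var[Q] = 125.44, mean of Q = -58.6

Q = -7S - 24.3 is linear with a = -7, b = -24.3.
Var[S] = 1.6² = 2.56.
Var[Q] = a²·Var[S] = (-7)²·2.56 = 125.44 (the additive constant -24.3 does not affect variance).
mean of Q = a·mean of S + b = (-7)·4.9 + (-24.3) = -58.6.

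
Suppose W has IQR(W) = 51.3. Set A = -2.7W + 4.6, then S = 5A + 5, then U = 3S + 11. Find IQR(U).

IQR(U) = 2077.65

IQR(A) = |-2.7|·51.3 = 138.51.
IQR(S) = |5|·138.51 = 692.55.
IQR(U) = |3|·692.55 = 2077.65.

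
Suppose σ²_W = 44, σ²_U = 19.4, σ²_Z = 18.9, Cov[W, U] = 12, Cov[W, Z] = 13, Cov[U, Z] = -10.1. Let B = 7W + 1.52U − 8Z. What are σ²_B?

σ²_B = 2455.41376

σ²_B = a²·σ²_W + b²·σ²_U + c²·σ²_Z + 2ab·Cov[W, U] + 2ac·Cov[W, Z] + 2bc·Cov[U, Z], with a = 7, b = 1.52, c = -8.
= 2156 + 44.82176 + 1209.6 + 255.36 + (-1456) + 245.632
= 2455.41376.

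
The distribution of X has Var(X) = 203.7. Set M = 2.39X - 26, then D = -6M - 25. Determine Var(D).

Var(M) = 2.39²·203.7 = 1163.55477.
Var(D) = (-6)²·1163.55477 = 41887.97172.

Var(D) = 41887.97172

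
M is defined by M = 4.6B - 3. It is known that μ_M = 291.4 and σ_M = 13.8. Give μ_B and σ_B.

μ_B = 64, σ_B = 3

From M = 4.6B - 3: μ_M = a·μ_B + b, so μ_B = (μ_M − b)/a = (291.4 − (-3))/4.6 = 64.
σ_M = |a|·σ_B, so σ_B = 13.8/|4.6| = 3.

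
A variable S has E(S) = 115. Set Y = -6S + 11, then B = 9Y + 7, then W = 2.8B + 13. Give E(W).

E(W) = -17078.2

E(Y) = (-6)·115 + 11 = -679.
E(B) = 9·(-679) + 7 = -6104.
E(W) = 2.8·(-6104) + 13 = -17078.2.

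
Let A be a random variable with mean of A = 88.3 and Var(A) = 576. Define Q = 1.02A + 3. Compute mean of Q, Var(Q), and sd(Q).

mean of Q = 93.066, Var(Q) = 599.2704, sd(Q) = 24.48

Q = 1.02A + 3 is linear with a = 1.02, b = 3.
mean of Q = a·mean of A + b = 1.02·88.3 + 3 = 93.066.
Var(Q) = a²·Var(A) = 1.02²·576 = 599.2704 (the additive constant 3 does not affect variance).
sd(A) = √576 = 24.
sd(Q) = |a|·sd(A) = |1.02|·24 = 24.48.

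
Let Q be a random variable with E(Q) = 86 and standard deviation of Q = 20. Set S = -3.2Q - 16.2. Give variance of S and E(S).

S = -3.2Q - 16.2 is linear with a = -3.2, b = -16.2.
variance of Q = 20² = 400.
variance of S = a²·variance of Q = (-3.2)²·400 = 4096 (the additive constant -16.2 does not affect variance).
E(S) = a·E(Q) + b = (-3.2)·86 + (-16.2) = -291.4.

variance of S = 4096, E(S) = -291.4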